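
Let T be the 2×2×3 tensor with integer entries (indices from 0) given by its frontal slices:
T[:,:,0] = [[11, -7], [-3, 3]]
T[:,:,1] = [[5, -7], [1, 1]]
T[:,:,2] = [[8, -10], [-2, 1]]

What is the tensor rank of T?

Lower bound: the mode-3 unfolding of T (rows indexed by k, columns by (i,j) = (0,0), (0,1), (1,0), (1,1)) is [[11, -7, -3, 3], [5, -7, 1, 1], [8, -10, -2, 1]].
There the 3×3 minor on rows k ∈ {0, 1, 2}, columns (i,j) ∈ {(0,0), (0,1), (1,0)} is det [[11, -7, -3], [5, -7, 1], [8, -10, -2]] = 120 ≠ 0, so this unfolding has rank ≥ 3; CP rank is at least every unfolding rank, so rank(T) ≥ 3. (Unfolding ranks only ever bound the CP rank from below — rank(T) can be strictly larger than all of them — so the matching upper bound has to come from an explicit 3-term decomposition.)
Upper bound: T is a sum of 3 rank-1 terms, T = (1, 0) ∘ (1, -2) ∘ (2, 4, 4) + (1, 1) ∘ (1, 1) ∘ (1, 1, 0) + (2, -1) ∘ (2, -1) ∘ (2, 0, 1) (one valid choice — decompositions are not unique — normalised so each a, b is primitive with positive first nonzero entry; check it by expanding all entries), so rank(T) ≤ 3.
These bounds meet, so rank(T) = 3.
Check entry T[0,1,2] = -10: (1)·(-2)·(4) + (1)·(1)·(0) + (2)·(-1)·(1) = -10.

3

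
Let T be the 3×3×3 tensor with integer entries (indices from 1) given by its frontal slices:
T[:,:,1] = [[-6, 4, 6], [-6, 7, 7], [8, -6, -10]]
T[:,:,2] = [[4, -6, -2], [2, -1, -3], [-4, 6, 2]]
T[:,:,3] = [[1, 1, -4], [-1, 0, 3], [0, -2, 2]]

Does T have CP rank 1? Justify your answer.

The mode-1 unfolding of T (rows indexed by i, columns by (j,k) = (1,1), (1,2), (1,3), (2,1), (2,2), (2,3), (3,1), (3,2), (3,3)) is [[-6, 4, 1, 4, -6, 1, 6, -2, -4], [-6, 2, -1, 7, -1, 0, 7, -3, 3], [8, -4, 0, -6, 6, -2, -10, 2, 2]].
There the 3×3 minor on rows i ∈ {1, 2, 3}, columns (j,k) ∈ {(1,1), (1,2), (2,1)} is det [[-6, 4, 4], [-6, 2, 7], [8, -4, -6]] = 16 ≠ 0, so this unfolding has rank ≥ 3; CP rank is at least every unfolding rank, so rank(T) ≥ 3.
In particular rank(T) ≥ 3 > 1, so T is not rank-1.

No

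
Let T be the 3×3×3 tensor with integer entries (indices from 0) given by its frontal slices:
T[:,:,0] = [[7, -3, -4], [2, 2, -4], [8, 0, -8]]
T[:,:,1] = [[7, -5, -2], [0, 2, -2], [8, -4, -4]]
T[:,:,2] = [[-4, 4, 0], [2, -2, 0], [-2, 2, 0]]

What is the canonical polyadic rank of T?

3

Lower bound: in the mode-3 unfolding of T (rows indexed by k, columns by (i,j)) the 3×3 minor on rows k ∈ {0, 1, 2}, columns (i,j) ∈ {(0,0), (0,1), (1,0)} is det [[7, -3, 2], [7, -5, 0], [-4, 4, 2]] = -12 ≠ 0, so that unfolding has rank ≥ 3 and hence rank(T) ≥ 3 (CP rank is at least every unfolding rank, though it can be larger).
Upper bound: T is a sum of 3 rank-1 terms, T = (1, 0, 2) ⊗ (1, -1, 0) ⊗ (-1, 1, 0) + (1, 1, 2) ⊗ (1, 0, -1) ⊗ (4, 2, 0) + (2, -1, 1) ⊗ (1, -1, 0) ⊗ (2, 2, -2) (written with every a and b primitive with positive leading entry and the scale carried by c; CP decompositions are not unique, and this one is verified by expanding entrywise), so rank(T) ≤ 3.
These bounds meet, so rank(T) = 3.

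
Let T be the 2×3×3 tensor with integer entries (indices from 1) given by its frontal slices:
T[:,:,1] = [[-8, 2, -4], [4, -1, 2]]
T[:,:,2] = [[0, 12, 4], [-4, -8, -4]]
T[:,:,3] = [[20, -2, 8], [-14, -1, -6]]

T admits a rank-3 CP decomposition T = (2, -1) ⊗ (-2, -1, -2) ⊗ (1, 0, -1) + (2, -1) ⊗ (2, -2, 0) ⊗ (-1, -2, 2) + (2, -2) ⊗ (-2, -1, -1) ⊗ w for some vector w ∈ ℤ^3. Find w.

w = (0, -2, -2)

Subtract the known terms from T to get the rank-1 residual R = (2, -2) ⊗ (-2, -1, -1) ⊗ w, so R[i,j,k] = a[i]·b[j]·w[k]. Pick indices with nonzero a[1]·b[1] = (2)·(-2) = -4. Only the fibre through (1,1,·) is needed: R[1,1,:] = T[1,1,:] − Σₗ aₗ[1]bₗ[1]cₗ = [-8, 0, 20] − (2)·(-2)·(1, 0, -1) − (2)·(2)·(-1, -2, 2) = [0, 8, 8]. Then w[k] = R[1,1,k] / -4 for each k, giving w = [0, 8, 8] / -4 = (0, -2, -2).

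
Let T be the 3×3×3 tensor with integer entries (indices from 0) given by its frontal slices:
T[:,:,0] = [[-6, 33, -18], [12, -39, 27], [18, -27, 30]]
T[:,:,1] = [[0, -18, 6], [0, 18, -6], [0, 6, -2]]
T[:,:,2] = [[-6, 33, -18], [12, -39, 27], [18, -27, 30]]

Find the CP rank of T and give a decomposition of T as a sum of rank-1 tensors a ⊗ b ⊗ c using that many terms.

Lower bound: the mode-2 unfolding of T (rows indexed by j, columns by (i,k) = (0,0), (0,1), (0,2), (1,0), (1,1), (1,2), (2,0), (2,1), (2,2)) is [[-6, 0, -6, 12, 0, 12, 18, 0, 18], [33, -18, 33, -39, 18, -39, -27, 6, -27], [-18, 6, -18, 27, -6, 27, 30, -2, 30]].
There the 2×2 minor on rows j ∈ {0, 1}, columns (i,k) ∈ {(0,0), (0,1)} is det [[-6, 0], [33, -18]] = 108 ≠ 0, so this unfolding has rank ≥ 2; CP rank is at least every unfolding rank, so rank(T) ≥ 2. (Unfolding ranks only ever bound the CP rank from below — rank(T) can be strictly larger than all of them — so the matching upper bound has to come from an explicit 2-term decomposition.)
Upper bound — finding two terms. Write S_k = T[:,:,k] for the frontal slices: S₀ = [[-6, 33, -18], [12, -39, 27], [18, -27, 30]], S₁ = [[0, -18, 6], [0, 18, -6], [0, 6, -2]], S₂ = [[-6, 33, -18], [12, -39, 27], [18, -27, 30]].
If T = a₁ ⊗ b₁ ⊗ c₁ + a₂ ⊗ b₂ ⊗ c₂ then each S_k = c₁[k]·a₁b₁ᵀ + c₂[k]·a₂b₂ᵀ. S₀ and S₁ are linearly independent, so a₁b₁ᵀ and a₂b₂ᵀ must span the same plane of matrices: they are the rank-1 matrices of the form x·S₀ + y·S₁.
The 2×2 minor of x·S₀ + y·S₁ on rows {0,1}, columns {0,1} is −162·x² + 108·xy = (-54)·(3·x − 2·y)(x), vanishing at (x:y) = (2:3) and (0:1).
M₁ = 2·S₀ + 3·S₁ = [[-12, 12, -18], [24, -24, 36], [36, -36, 54]] = (-6)·[1, -2, -3][2, -2, 3]ᵀ and M₂ = S₁ = [[0, -18, 6], [0, 18, -6], [0, 6, -2]] = (-2)·[3, -3, -1][0, 3, -1]ᵀ, so take a₁ = [1, -2, -3], b₁ = [2, -2, 3], a₂ = [3, -3, -1], b₂ = [0, 3, -1].
Each slice is an integer combination of E₁ = a₁b₁ᵀ and E₂ = a₂b₂ᵀ: S₀ = −3·E₁ + 3·E₂, S₁ = −2·E₂, S₂ = −3·E₁ + 3·E₂; reading off coefficients, c₁ = [-3, 0, -3] and c₂ = [3, -2, 3].
Hence T = [1, -2, -3] ⊗ [2, -2, 3] ⊗ [-3, 0, -3] + [3, -3, -1] ⊗ [0, 3, -1] ⊗ [3, -2, 3], so rank(T) ≤ 2.
These bounds meet, so rank(T) = 2.
Check entry T[2,1,1] = 6: (-3)·(-2)·(0) + (-1)·(3)·(-2) = 6.

rank(T) = 2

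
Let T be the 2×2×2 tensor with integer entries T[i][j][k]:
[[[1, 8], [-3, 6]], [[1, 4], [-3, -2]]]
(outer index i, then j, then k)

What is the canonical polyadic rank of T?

2

Lower bound: the mode-3 unfolding of T (rows indexed by k, columns by (i,j) = (0,0), (0,1), (1,0), (1,1)) is [[1, -3, 1, -3], [8, 6, 4, -2]].
There the 2×2 minor on rows k ∈ {0, 1}, columns (i,j) ∈ {(0,0), (0,1)} is det [[1, -3], [8, 6]] = 30 ≠ 0, so this unfolding has rank ≥ 2; CP rank is at least every unfolding rank, so rank(T) ≥ 2. (This is only a lower bound: in general the CP rank may exceed every unfolding rank, so we still need to exhibit 2 rank-1 terms summing to T.)
Upper bound — finding two terms. Write S_k = T[:,:,k] for the frontal slices: S₀ = [[1, -3], [1, -3]], S₁ = [[8, 6], [4, -2]].
If T = a₁ ⊗ b₁ ⊗ c₁ + a₂ ⊗ b₂ ⊗ c₂ then each S_k = c₁[k]·a₁b₁ᵀ + c₂[k]·a₂b₂ᵀ. S₀ and S₁ are linearly independent, so a₁b₁ᵀ and a₂b₂ᵀ must span the same plane of matrices: they are the rank-1 matrices of the form x·S₀ + y·S₁.
det(x·S₀ + y·S₁) is −20·xy − 40·y² = (-20)·(x + 2·y)(y), vanishing at (x:y) = (2:-1) and (1:0).
M₁ = 2·S₀ − S₁ = [[-6, -12], [-2, -4]] = (-2)·(3, 1)(1, 2)ᵀ and M₂ = S₀ = [[1, -3], [1, -3]] = (1, 1)(1, -3)ᵀ, so take a₁ = (3, 1), b₁ = (1, 2), a₂ = (1, 1), b₂ = (1, -3).
Each slice is an integer combination of E₁ = a₁b₁ᵀ and E₂ = a₂b₂ᵀ: S₀ = E₂, S₁ = 2·E₁ + 2·E₂; reading off coefficients, c₁ = (0, 2) and c₂ = (1, 2).
Hence T = (3, 1) ⊗ (1, 2) ⊗ (0, 2) + (1, 1) ⊗ (1, -3) ⊗ (1, 2), so rank(T) ≤ 2.
These bounds meet, so rank(T) = 2.
Check entry T[1,1,0] = -3: (1)·(2)·(0) + (1)·(-3)·(1) = -3.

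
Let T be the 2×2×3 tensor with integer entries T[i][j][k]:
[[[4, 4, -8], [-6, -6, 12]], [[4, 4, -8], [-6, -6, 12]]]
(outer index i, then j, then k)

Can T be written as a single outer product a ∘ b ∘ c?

If T = a ∘ b ∘ c then every fibre of T is a multiple of the corresponding factor, so read the factors off the fibres through the nonzero entry T[0,0,0] = 4.
The mode-1 fibre T[:,0,0] = [4, 4] gives a = [1, 1] (primitive direction); the mode-2 fibre T[0,:,0] = [4, -6] gives b = [2, -3]; then c[k] = T[0,0,k] / (a[0]·b[0]) = [4, 4, -8] / 2 = [2, 2, -4].
Expanding [1, 1] ∘ [2, -3] ∘ [2, 2, -4] reproduces all 12 entries of T, so T = [1, 1] ∘ [2, -3] ∘ [2, 2, -4] and rank(T) ≤ 1.
Equivalently every frontal slice T[:,:,k] is c[k] times the rank-1 matrix [1, 1] ∘ [2, -3]. So T has rank 1 (it is nonzero).

Yes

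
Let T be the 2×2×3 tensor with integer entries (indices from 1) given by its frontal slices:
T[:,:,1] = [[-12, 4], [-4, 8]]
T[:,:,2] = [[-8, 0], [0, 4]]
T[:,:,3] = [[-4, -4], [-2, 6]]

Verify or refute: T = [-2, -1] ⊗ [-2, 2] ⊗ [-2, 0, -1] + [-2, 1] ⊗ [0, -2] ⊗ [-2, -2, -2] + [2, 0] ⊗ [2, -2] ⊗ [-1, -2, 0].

Reconstruct entrywise from the claimed factors. For example, T[2,2,3] = 6 and Σₗ aₗ[2]bₗ[2]cₗ[3] = (-1)·(2)·(-1) + (1)·(-2)·(-2) + (0)·(-2)·(0) = 6; checking all 12 entries, every one matches. The claim holds.

Yes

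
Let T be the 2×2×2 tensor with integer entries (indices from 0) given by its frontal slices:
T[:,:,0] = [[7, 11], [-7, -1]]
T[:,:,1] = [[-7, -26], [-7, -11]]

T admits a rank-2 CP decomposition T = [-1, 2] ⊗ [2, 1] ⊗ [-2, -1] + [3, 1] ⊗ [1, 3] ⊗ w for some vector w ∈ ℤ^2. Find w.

w = [1, -3]

Subtract the known terms from T to get the rank-1 residual R = [3, 1] ⊗ [1, 3] ⊗ w, so R[i,j,k] = a[i]·b[j]·w[k]. Pick indices with nonzero a[0]·b[0] = (3)·(1) = 3. Only the fibre through (0,0,·) is needed: R[0,0,:] = T[0,0,:] − Σₗ aₗ[0]bₗ[0]cₗ = [7, -7] − (-1)·(2)·[-2, -1] = [3, -9]. Then w[k] = R[0,0,k] / 3 for each k, giving w = [3, -9] / 3 = [1, -3].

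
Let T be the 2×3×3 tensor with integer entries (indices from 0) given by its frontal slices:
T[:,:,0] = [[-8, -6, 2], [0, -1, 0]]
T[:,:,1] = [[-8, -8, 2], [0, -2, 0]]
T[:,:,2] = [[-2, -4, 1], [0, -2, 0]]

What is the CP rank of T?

3

Lower bound: the mode-2 unfolding of T (rows indexed by j, columns by (i,k) = (0,0), (0,1), (0,2), (1,0), (1,1), (1,2)) is [[-8, -8, -2, 0, 0, 0], [-6, -8, -4, -1, -2, -2], [2, 2, 1, 0, 0, 0]].
There the 3×3 minor on rows j ∈ {0, 1, 2}, columns (i,k) ∈ {(0,0), (0,1), (0,2)} is det [[-8, -8, -2], [-6, -8, -4], [2, 2, 1]] = 8 ≠ 0, so this unfolding has rank ≥ 3; CP rank is at least every unfolding rank, so rank(T) ≥ 3. (Flattening ranks never certify an upper bound on CP rank; for that we must actually write T with 3 rank-1 terms.)
Upper bound: T is a sum of 3 rank-1 terms, T = [1, 0] ⊗ [1, 1, 0] ⊗ [-4, -4, 0] + [1, 0] ⊗ [2, 0, -1] ⊗ [-2, -2, -1] + [2, 1] ⊗ [0, 1, 0] ⊗ [-1, -2, -2] (one valid choice — decompositions are not unique — normalised so each a, b is primitive with positive first nonzero entry; check it by expanding all entries), so rank(T) ≤ 3.
These bounds meet, so rank(T) = 3.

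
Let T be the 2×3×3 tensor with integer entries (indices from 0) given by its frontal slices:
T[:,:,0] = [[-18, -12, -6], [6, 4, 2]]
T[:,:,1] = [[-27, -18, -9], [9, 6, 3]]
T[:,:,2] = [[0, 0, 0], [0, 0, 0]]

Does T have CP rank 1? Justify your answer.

If T = a ∘ b ∘ c then every fibre of T is a multiple of the corresponding factor, so read the factors off the fibres through the nonzero entry T[0,0,0] = -18.
The mode-1 fibre T[:,0,0] = [-18, 6] gives a = [3, -1] (primitive direction); the mode-2 fibre T[0,:,0] = [-18, -12, -6] gives b = [3, 2, 1]; then c[k] = T[0,0,k] / (a[0]·b[0]) = [-18, -27, 0] / 9 = [-2, -3, 0].
Expanding [3, -1] ∘ [3, 2, 1] ∘ [-2, -3, 0] reproduces all 18 entries of T, so T = [3, -1] ∘ [3, 2, 1] ∘ [-2, -3, 0] and rank(T) ≤ 1.
Equivalently every frontal slice T[:,:,k] is c[k] times the rank-1 matrix [3, -1] ∘ [3, 2, 1]. So T has rank 1 (it is nonzero).

Yes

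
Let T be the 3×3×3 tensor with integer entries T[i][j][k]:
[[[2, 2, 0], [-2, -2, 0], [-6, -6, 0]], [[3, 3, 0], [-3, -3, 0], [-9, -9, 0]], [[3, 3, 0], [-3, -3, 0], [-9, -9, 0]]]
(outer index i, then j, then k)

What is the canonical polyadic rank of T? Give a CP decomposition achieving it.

rank(T) = 1

Lower bound: T ≠ 0 (e.g. T[0,0,0] = 2), so rank(T) ≥ 1.
Upper bound: if T = a ⊗ b ⊗ c then every fibre of T is a multiple of the corresponding factor, so read the factors off the fibres through the nonzero entry T[0,0,0] = 2.
The mode-1 fibre T[:,0,0] = [2, 3, 3] gives a = [2, 3, 3] (primitive direction); the mode-2 fibre T[0,:,0] = [2, -2, -6] gives b = [1, -1, -3]; then c[k] = T[0,0,k] / (a[0]·b[0]) = [2, 2, 0] / 2 = [1, 1, 0].
Expanding [2, 3, 3] ⊗ [1, -1, -3] ⊗ [1, 1, 0] reproduces all 27 entries of T, so T = [2, 3, 3] ⊗ [1, -1, -3] ⊗ [1, 1, 0] and rank(T) ≤ 1.
These bounds meet, so rank(T) = 1.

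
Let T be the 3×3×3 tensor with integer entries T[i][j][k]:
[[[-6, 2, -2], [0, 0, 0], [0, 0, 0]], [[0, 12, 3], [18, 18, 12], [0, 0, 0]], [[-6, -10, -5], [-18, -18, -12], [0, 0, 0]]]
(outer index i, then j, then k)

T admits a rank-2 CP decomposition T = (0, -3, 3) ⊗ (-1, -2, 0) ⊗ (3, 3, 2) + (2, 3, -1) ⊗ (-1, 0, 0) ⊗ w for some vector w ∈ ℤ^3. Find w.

Subtract the known terms from T to get the rank-1 residual R = (2, 3, -1) ⊗ (-1, 0, 0) ⊗ w, so R[i,j,k] = a[i]·b[j]·w[k]. Pick indices with nonzero a[0]·b[0] = (2)·(-1) = -2. Only the fibre through (0,0,·) is needed: R[0,0,:] = T[0,0,:] − Σₗ aₗ[0]bₗ[0]cₗ = [-6, 2, -2] − (0)·(-1)·(3, 3, 2) = [-6, 2, -2]. Then w[k] = R[0,0,k] / -2 for each k, giving w = [-6, 2, -2] / -2 = (3, -1, 1).

w = (3, -1, 1)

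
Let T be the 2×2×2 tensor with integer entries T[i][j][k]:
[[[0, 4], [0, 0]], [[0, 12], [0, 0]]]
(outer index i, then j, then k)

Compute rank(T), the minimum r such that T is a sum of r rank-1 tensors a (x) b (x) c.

Lower bound: T ≠ 0 (e.g. T[0,0,1] = 4), so rank(T) ≥ 1.
Upper bound: if T = a (x) b (x) c then every fibre of T is a multiple of the corresponding factor, so read the factors off the fibres through the nonzero entry T[0,0,1] = 4.
The mode-1 fibre T[:,0,1] = [4, 12] gives a = [1, 3] (primitive direction); the mode-2 fibre T[0,:,1] = [4, 0] gives b = [1, 0]; then c[k] = T[0,0,k] / (a[0]·b[0]) = [0, 4] / 1 = [0, 4].
Expanding [1, 3] (x) [1, 0] (x) [0, 4] reproduces all 8 entries of T, so T = [1, 3] (x) [1, 0] (x) [0, 4] and rank(T) ≤ 1.
These bounds meet, so rank(T) = 1.

1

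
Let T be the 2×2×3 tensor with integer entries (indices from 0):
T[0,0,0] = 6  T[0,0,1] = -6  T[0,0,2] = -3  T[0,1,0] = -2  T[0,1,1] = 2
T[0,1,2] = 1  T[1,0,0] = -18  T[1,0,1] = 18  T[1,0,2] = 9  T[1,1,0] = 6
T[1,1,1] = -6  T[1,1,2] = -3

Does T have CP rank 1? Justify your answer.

Yes

The mode-1 fibre T[:,0,0] = [6, -18] gives a = [1, -3] (primitive direction); the mode-2 fibre T[0,:,0] = [6, -2] gives b = [3, -1]; then c[k] = T[0,0,k] / (a[0]·b[0]) = [6, -6, -3] / 3 = [2, -2, -1].
Expanding [1, -3] ∘ [3, -1] ∘ [2, -2, -1] reproduces all 12 entries of T, so T = [1, -3] ∘ [3, -1] ∘ [2, -2, -1] and rank(T) ≤ 1.
Equivalently every frontal slice T[:,:,k] is c[k] times the rank-1 matrix [1, -3] ∘ [3, -1]. So T has rank 1 (it is nonzero).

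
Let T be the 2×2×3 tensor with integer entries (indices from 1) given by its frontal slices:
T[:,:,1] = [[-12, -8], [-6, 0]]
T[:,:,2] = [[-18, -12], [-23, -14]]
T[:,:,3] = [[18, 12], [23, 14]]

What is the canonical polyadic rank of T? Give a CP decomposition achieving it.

rank(T) = 2

Lower bound: the mode-3 unfolding of T (rows indexed by k, columns by (i,j) = (1,1), (1,2), (2,1), (2,2)) is [[-12, -8, -6, 0], [-18, -12, -23, -14], [18, 12, 23, 14]].
There the 2×2 minor on rows k ∈ {1, 2}, columns (i,j) ∈ {(1,1), (2,1)} is det [[-12, -6], [-18, -23]] = 168 ≠ 0, so this unfolding has rank ≥ 2; CP rank is at least every unfolding rank, so rank(T) ≥ 2. (Flattening ranks never certify an upper bound on CP rank; for that we must actually write T with 2 rank-1 terms.)
Upper bound — finding two terms. Write S_k = T[:,:,k] for the frontal slices: S₁ = [[-12, -8], [-6, 0]], S₂ = [[-18, -12], [-23, -14]], S₃ = [[18, 12], [23, 14]].
If T = a₁ ⊗ b₁ ⊗ c₁ + a₂ ⊗ b₂ ⊗ c₂ then each S_k = c₁[k]·a₁b₁ᵀ + c₂[k]·a₂b₂ᵀ. S₁ and S₂ are linearly independent, so a₁b₁ᵀ and a₂b₂ᵀ must span the same plane of matrices: they are the rank-1 matrices of the form x·S₁ + y·S₂.
det(x·S₁ + y·S₂) is −48·x² − 88·xy − 24·y² = (-8)·(2·x + 3·y)(3·x + y), vanishing at (x:y) = (3:-2) and (1:-3).
M₁ = 3·S₁ − 2·S₂ = [[0, 0], [28, 28]] = 28·[0, 1][1, 1]ᵀ and M₂ = S₁ − 3·S₂ = [[42, 28], [63, 42]] = 7·[2, 3][3, 2]ᵀ, so take a₁ = [0, 1], b₁ = [1, 1], a₂ = [2, 3], b₂ = [3, 2].
Each slice is an integer combination of E₁ = a₁b₁ᵀ and E₂ = a₂b₂ᵀ: S₁ = 12·E₁ − 2·E₂, S₂ = 4·E₁ − 3·E₂, S₃ = −4·E₁ + 3·E₂; reading off coefficients, c₁ = [12, 4, -4] and c₂ = [-2, -3, 3].
Hence T = [0, 1] ⊗ [1, 1] ⊗ [12, 4, -4] + [2, 3] ⊗ [3, 2] ⊗ [-2, -3, 3], so rank(T) ≤ 2.
These bounds meet, so rank(T) = 2.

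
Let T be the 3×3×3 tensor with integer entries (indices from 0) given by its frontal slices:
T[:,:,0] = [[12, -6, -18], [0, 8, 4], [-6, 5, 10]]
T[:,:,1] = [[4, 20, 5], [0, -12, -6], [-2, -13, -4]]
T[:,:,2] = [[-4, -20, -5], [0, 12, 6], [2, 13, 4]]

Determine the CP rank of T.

Lower bound: the mode-3 unfolding of T (rows indexed by k, columns by (i,j) = (0,0), (0,1), (0,2), (1,0), (1,1), (1,2), (2,0), (2,1), (2,2)) is [[12, -6, -18, 0, 8, 4, -6, 5, 10], [4, 20, 5, 0, -12, -6, -2, -13, -4], [-4, -20, -5, 0, 12, 6, 2, 13, 4]].
There the 2×2 minor on rows k ∈ {0, 1}, columns (i,j) ∈ {(0,0), (0,1)} is det [[12, -6], [4, 20]] = 264 ≠ 0, so this unfolding has rank ≥ 2; CP rank is at least every unfolding rank, so rank(T) ≥ 2. (Unfolding ranks only ever bound the CP rank from below — rank(T) can be strictly larger than all of them — so the matching upper bound has to come from an explicit 2-term decomposition.)
Upper bound — finding two terms. Write S_k = T[:,:,k] for the frontal slices: S₀ = [[12, -6, -18], [0, 8, 4], [-6, 5, 10]], S₁ = [[4, 20, 5], [0, -12, -6], [-2, -13, -4]], S₂ = [[-4, -20, -5], [0, 12, 6], [2, 13, 4]].
If T = a₁ (x) b₁ (x) c₁ + a₂ (x) b₂ (x) c₂ then each S_k = c₁[k]·a₁b₁ᵀ + c₂[k]·a₂b₂ᵀ. S₀ and S₁ are linearly independent, so a₁b₁ᵀ and a₂b₂ᵀ must span the same plane of matrices: they are the rank-1 matrices of the form x·S₀ + y·S₁.
The 2×2 minor of x·S₀ + y·S₁ on rows {0,1}, columns {0,1} is 96·x² − 112·xy − 48·y² = 16·(2·x − 3·y)(3·x + y), vanishing at (x:y) = (3:2) and (1:-3).
M₁ = 3·S₀ + 2·S₁ = [[44, 22, -44], [0, 0, 0], [-22, -11, 22]] = 11·[2, 0, -1][2, 1, -2]ᵀ and M₂ = S₀ − 3·S₁ = [[0, -66, -33], [0, 44, 22], [0, 44, 22]] = (-11)·[3, -2, -2][0, 2, 1]ᵀ, so take a₁ = [2, 0, -1], b₁ = [2, 1, -2], a₂ = [3, -2, -2], b₂ = [0, 2, 1].
Each slice is an integer combination of E₁ = a₁b₁ᵀ and E₂ = a₂b₂ᵀ: S₀ = 3·E₁ − 2·E₂, S₁ = E₁ + 3·E₂, S₂ = −E₁ − 3·E₂; reading off coefficients, c₁ = [3, 1, -1] and c₂ = [-2, 3, -3].
Hence T = [2, 0, -1] (x) [2, 1, -2] (x) [3, 1, -1] + [3, -2, -2] (x) [0, 2, 1] (x) [-2, 3, -3], so rank(T) ≤ 2.
These bounds meet, so rank(T) = 2.
Check entry T[1,2,0] = 4: (0)·(-2)·(3) + (-2)·(1)·(-2) = 4.

2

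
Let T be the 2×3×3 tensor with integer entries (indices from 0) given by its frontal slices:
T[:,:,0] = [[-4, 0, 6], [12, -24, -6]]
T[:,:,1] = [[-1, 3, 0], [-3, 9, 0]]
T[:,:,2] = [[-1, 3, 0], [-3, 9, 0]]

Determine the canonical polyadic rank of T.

Lower bound: the mode-1 unfolding of T (rows indexed by i, columns by (j,k) = (0,0), (0,1), (0,2), (1,0), (1,1), (1,2), (2,0), (2,1), (2,2)) is [[-4, -1, -1, 0, 3, 3, 6, 0, 0], [12, -3, -3, -24, 9, 9, -6, 0, 0]].
There the 2×2 minor on rows i ∈ {0, 1}, columns (j,k) ∈ {(0,0), (0,1)} is det [[-4, -1], [12, -3]] = 24 ≠ 0, so this unfolding has rank ≥ 2; CP rank is at least every unfolding rank, so rank(T) ≥ 2. (This is only a lower bound: in general the CP rank may exceed every unfolding rank, so we still need to exhibit 2 rank-1 terms summing to T.)
Upper bound — finding two terms. Write S_k = T[:,:,k] for the frontal slices: S₀ = [[-4, 0, 6], [12, -24, -6]], S₁ = [[-1, 3, 0], [-3, 9, 0]], S₂ = [[-1, 3, 0], [-3, 9, 0]].
If T = a₁ (x) b₁ (x) c₁ + a₂ (x) b₂ (x) c₂ then each S_k = c₁[k]·a₁b₁ᵀ + c₂[k]·a₂b₂ᵀ. S₀ and S₁ are linearly independent, so a₁b₁ᵀ and a₂b₂ᵀ must span the same plane of matrices: they are the rank-1 matrices of the form x·S₀ + y·S₁.
The 2×2 minor of x·S₀ + y·S₁ on rows {0,1}, columns {0,1} is 96·x² − 48·xy = 48·(2·x − y)(x), vanishing at (x:y) = (1:2) and (0:1).
M₁ = S₀ + 2·S₁ = [[-6, 6, 6], [6, -6, -6]] = (-6)·[1, -1][1, -1, -1]ᵀ and M₂ = S₁ = [[-1, 3, 0], [-3, 9, 0]] = −[1, 3][1, -3, 0]ᵀ, so take a₁ = [1, -1], b₁ = [1, -1, -1], a₂ = [1, 3], b₂ = [1, -3, 0].
Each slice is an integer combination of E₁ = a₁b₁ᵀ and E₂ = a₂b₂ᵀ: S₀ = −6·E₁ + 2·E₂, S₁ = −E₂, S₂ = −E₂; reading off coefficients, c₁ = [-6, 0, 0] and c₂ = [2, -1, -1].
Hence T = [1, -1] (x) [1, -1, -1] (x) [-6, 0, 0] + [1, 3] (x) [1, -3, 0] (x) [2, -1, -1], so rank(T) ≤ 2.
These bounds meet, so rank(T) = 2.
Check entry T[1,2,1] = 0: (-1)·(-1)·(0) + (3)·(0)·(-1) = 0.

2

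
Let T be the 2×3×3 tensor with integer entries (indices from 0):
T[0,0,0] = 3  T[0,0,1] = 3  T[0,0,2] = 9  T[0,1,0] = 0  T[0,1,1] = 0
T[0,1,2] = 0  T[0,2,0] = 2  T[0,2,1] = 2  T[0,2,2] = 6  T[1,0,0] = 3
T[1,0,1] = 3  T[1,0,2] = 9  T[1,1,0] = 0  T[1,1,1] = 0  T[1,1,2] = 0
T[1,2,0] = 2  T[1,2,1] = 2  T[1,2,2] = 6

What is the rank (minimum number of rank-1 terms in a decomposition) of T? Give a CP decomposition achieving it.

Lower bound: T ≠ 0 (e.g. T[0,0,0] = 3), so rank(T) ≥ 1.
Upper bound: if T = a ⊗ b ⊗ c then every fibre of T is a multiple of the corresponding factor, so read the factors off the fibres through the nonzero entry T[0,0,0] = 3.
The mode-1 fibre T[:,0,0] = [3, 3] gives a = [1, 1] (primitive direction); the mode-2 fibre T[0,:,0] = [3, 0, 2] gives b = [3, 0, 2]; then c[k] = T[0,0,k] / (a[0]·b[0]) = [3, 3, 9] / 3 = [1, 1, 3].
Expanding [1, 1] ⊗ [3, 0, 2] ⊗ [1, 1, 3] reproduces all 18 entries of T, so T = [1, 1] ⊗ [3, 0, 2] ⊗ [1, 1, 3] and rank(T) ≤ 1.
These bounds meet, so rank(T) = 1.

rank(T) = 1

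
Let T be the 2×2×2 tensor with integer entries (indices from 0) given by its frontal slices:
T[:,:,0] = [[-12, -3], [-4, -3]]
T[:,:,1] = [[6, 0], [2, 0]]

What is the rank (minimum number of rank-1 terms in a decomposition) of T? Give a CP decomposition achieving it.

rank(T) = 2

Lower bound: the mode-3 unfolding of T (rows indexed by k, columns by (i,j) = (0,0), (0,1), (1,0), (1,1)) is [[-12, -3, -4, -3], [6, 0, 2, 0]].
There the 2×2 minor on rows k ∈ {0, 1}, columns (i,j) ∈ {(0,0), (0,1)} is det [[-12, -3], [6, 0]] = 18 ≠ 0, so this unfolding has rank ≥ 2; CP rank is at least every unfolding rank, so rank(T) ≥ 2. (Unfolding ranks only ever bound the CP rank from below — rank(T) can be strictly larger than all of them — so the matching upper bound has to come from an explicit 2-term decomposition.)
Upper bound — finding two terms. Write S_k = T[:,:,k] for the frontal slices: S₀ = [[-12, -3], [-4, -3]], S₁ = [[6, 0], [2, 0]].
If T = a₁ ⊗ b₁ ⊗ c₁ + a₂ ⊗ b₂ ⊗ c₂ then each S_k = c₁[k]·a₁b₁ᵀ + c₂[k]·a₂b₂ᵀ. S₀ and S₁ are linearly independent, so a₁b₁ᵀ and a₂b₂ᵀ must span the same plane of matrices: they are the rank-1 matrices of the form x·S₀ + y·S₁.
det(x·S₀ + y·S₁) is 24·x² − 12·xy = 12·(2·x − y)(x), vanishing at (x:y) = (1:2) and (0:1).
M₁ = S₀ + 2·S₁ = [[0, -3], [0, -3]] = (-3)·[1, 1][0, 1]ᵀ and M₂ = S₁ = [[6, 0], [2, 0]] = 2·[3, 1][1, 0]ᵀ, so take a₁ = [1, 1], b₁ = [0, 1], a₂ = [3, 1], b₂ = [1, 0].
Each slice is an integer combination of E₁ = a₁b₁ᵀ and E₂ = a₂b₂ᵀ: S₀ = −3·E₁ − 4·E₂, S₁ = 2·E₂; reading off coefficients, c₁ = [-3, 0] and c₂ = [-4, 2].
Hence T = [1, 1] ⊗ [0, 1] ⊗ [-3, 0] + [3, 1] ⊗ [1, 0] ⊗ [-4, 2], so rank(T) ≤ 2.
These bounds meet, so rank(T) = 2.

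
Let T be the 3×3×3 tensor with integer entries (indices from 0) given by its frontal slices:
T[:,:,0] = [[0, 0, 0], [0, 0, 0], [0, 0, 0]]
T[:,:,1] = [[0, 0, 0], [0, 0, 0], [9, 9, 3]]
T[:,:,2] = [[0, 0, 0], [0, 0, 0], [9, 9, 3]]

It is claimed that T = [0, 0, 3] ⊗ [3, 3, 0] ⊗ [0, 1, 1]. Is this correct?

No

Reconstruct entry (2,2,1) from the claimed factors: Σₗ aₗ[2]bₗ[2]cₗ[1] = (3)·(0)·(1) = 0, but T[2,2,1] = 3. The claim is false.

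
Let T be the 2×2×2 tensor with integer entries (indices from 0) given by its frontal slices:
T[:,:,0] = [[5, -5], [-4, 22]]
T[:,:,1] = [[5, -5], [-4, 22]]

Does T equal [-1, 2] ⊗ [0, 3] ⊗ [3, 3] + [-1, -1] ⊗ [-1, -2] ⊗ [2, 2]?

Reconstruct entry (0,0,0) from the claimed factors: Σₗ aₗ[0]bₗ[0]cₗ[0] = (-1)·(0)·(3) + (-1)·(-1)·(2) = 2, but T[0,0,0] = 5. The claim is false.

No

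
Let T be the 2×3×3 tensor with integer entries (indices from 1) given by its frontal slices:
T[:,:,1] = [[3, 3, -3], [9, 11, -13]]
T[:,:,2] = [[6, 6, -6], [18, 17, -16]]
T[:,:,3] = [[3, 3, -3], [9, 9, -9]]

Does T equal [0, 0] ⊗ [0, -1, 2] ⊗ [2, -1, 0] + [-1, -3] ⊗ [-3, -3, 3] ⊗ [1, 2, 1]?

Reconstruct entry (2,2,1) from the claimed factors: Σₗ aₗ[2]bₗ[2]cₗ[1] = (0)·(-1)·(2) + (-3)·(-3)·(1) = 9, but T[2,2,1] = 11. The claim is false.

No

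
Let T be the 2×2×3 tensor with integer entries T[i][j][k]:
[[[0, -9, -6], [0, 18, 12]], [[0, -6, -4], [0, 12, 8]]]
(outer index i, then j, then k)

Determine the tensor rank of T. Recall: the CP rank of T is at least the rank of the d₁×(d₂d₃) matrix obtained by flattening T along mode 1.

Lower bound: T ≠ 0 (e.g. T[0,0,1] = -9), so rank(T) ≥ 1.
Upper bound: if T = a (x) b (x) c then every fibre of T is a multiple of the corresponding factor, so read the factors off the fibres through the nonzero entry T[0,0,1] = -9.
The mode-1 fibre T[:,0,1] = [-9, -6] gives a = [3, 2] (primitive direction); the mode-2 fibre T[0,:,1] = [-9, 18] gives b = [1, -2]; then c[k] = T[0,0,k] / (a[0]·b[0]) = [0, -9, -6] / 3 = [0, -3, -2].
Expanding [3, 2] (x) [1, -2] (x) [0, -3, -2] reproduces all 12 entries of T, so T = [3, 2] (x) [1, -2] (x) [0, -3, -2] and rank(T) ≤ 1.
These bounds meet, so rank(T) = 1.

1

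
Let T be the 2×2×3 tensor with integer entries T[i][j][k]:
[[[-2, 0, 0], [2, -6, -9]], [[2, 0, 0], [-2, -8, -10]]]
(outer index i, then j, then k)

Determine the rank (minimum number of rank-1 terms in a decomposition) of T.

Lower bound: the mode-3 unfolding of T (rows indexed by k, columns by (i,j) = (0,0), (0,1), (1,0), (1,1)) is [[-2, 2, 2, -2], [0, -6, 0, -8], [0, -9, 0, -10]].
There the 3×3 minor on rows k ∈ {0, 1, 2}, columns (i,j) ∈ {(0,0), (0,1), (1,1)} is det [[-2, 2, -2], [0, -6, -8], [0, -9, -10]] = 24 ≠ 0, so this unfolding has rank ≥ 3; CP rank is at least every unfolding rank, so rank(T) ≥ 3. (Unfolding ranks only ever bound the CP rank from below — rank(T) can be strictly larger than all of them — so the matching upper bound has to come from an explicit 3-term decomposition.)
Upper bound: T is a sum of 3 rank-1 terms, T = [1, -1] ∘ [1, -1] ∘ [-2, 0, 0] + [1, 1] ∘ [0, 1] ∘ [0, -4, -8] + [1, 2] ∘ [0, 1] ∘ [0, -2, -1] (written with every a and b primitive with positive leading entry and the scale carried by c; CP decompositions are not unique, and this one is verified by expanding entrywise), so rank(T) ≤ 3.
These bounds meet, so rank(T) = 3.

3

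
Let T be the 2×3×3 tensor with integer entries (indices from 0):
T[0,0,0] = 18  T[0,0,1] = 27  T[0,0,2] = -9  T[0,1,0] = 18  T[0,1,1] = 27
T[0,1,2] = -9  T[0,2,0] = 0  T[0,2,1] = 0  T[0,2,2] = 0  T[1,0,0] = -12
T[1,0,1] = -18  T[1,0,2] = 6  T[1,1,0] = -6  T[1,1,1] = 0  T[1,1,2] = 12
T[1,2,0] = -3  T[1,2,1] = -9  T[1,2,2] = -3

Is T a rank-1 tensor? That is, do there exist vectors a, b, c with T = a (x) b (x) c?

The mode-2 unfolding of T (rows indexed by j, columns by (i,k) = (0,0), (0,1), (0,2), (1,0), (1,1), (1,2)) is [[18, 27, -9, -12, -18, 6], [18, 27, -9, -6, 0, 12], [0, 0, 0, -3, -9, -3]].
There the 2×2 minor on rows j ∈ {0, 1}, columns (i,k) ∈ {(0,0), (1,0)} is det [[18, -12], [18, -6]] = 108 ≠ 0, so this unfolding has rank ≥ 2; CP rank is at least every unfolding rank, so rank(T) ≥ 2.
In particular rank(T) ≥ 2 > 1, so T is not rank-1.

No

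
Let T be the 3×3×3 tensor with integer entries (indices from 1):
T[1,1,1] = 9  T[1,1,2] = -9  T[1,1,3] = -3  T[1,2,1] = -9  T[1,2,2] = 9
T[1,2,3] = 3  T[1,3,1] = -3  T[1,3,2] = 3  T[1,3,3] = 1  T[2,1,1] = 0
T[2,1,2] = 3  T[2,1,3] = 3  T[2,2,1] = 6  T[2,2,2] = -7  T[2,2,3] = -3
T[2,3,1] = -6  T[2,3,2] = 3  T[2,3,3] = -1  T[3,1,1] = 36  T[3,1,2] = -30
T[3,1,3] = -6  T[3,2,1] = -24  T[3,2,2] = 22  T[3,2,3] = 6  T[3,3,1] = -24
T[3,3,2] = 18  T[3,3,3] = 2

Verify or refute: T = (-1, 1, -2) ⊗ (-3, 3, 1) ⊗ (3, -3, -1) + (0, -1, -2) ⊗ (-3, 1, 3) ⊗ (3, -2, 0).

Reconstruct entrywise from the claimed factors. For example, T[2,2,1] = 6 and Σₗ aₗ[2]bₗ[2]cₗ[1] = (1)·(3)·(3) + (-1)·(1)·(3) = 6; checking all 27 entries, every one matches. The claim holds.

Yes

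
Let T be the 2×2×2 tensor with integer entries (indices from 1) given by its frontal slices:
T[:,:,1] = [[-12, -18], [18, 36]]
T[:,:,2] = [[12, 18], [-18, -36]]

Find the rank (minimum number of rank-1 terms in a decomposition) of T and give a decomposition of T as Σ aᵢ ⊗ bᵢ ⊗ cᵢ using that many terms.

rank(T) = 2

Lower bound: the mode-2 unfolding of T (rows indexed by j, columns by (i,k) = (1,1), (1,2), (2,1), (2,2)) is [[-12, 12, 18, -18], [-18, 18, 36, -36]].
There the 2×2 minor on rows j ∈ {1, 2}, columns (i,k) ∈ {(1,1), (2,1)} is det [[-12, 18], [-18, 36]] = -108 ≠ 0, so this unfolding has rank ≥ 2; CP rank is at least every unfolding rank, so rank(T) ≥ 2. (Unfolding ranks only ever bound the CP rank from below — rank(T) can be strictly larger than all of them — so the matching upper bound has to come from an explicit 2-term decomposition.)
Upper bound — finding two terms. Every mode-3 slice of T is a multiple of one matrix: T[:,:,k] = c[k]·M with c = [1, -1] and M = [[-12, -18], [18, 36]] (rows indexed by i, columns by j). So it suffices to write M as a sum of two rank-1 matrices.
Splitting M by its rows (i = 1, 2), M = [1, 0][-12, -18]ᵀ + [0, 1][18, 36]ᵀ.
Hence T = [1, 0] ⊗ [-12, -18] ⊗ [1, -1] + [0, 1] ⊗ [18, 36] ⊗ [1, -1], so rank(T) ≤ 2.
These bounds meet, so rank(T) = 2.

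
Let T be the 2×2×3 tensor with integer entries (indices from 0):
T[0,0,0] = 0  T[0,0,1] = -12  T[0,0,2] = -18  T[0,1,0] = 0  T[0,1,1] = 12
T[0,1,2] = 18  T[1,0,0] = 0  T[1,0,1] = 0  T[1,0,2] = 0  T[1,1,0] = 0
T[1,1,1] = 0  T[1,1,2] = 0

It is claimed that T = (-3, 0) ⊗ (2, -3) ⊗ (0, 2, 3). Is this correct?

No

Reconstruct entry (0,1,1) from the claimed factors: Σₗ aₗ[0]bₗ[1]cₗ[1] = (-3)·(-3)·(2) = 18, but T[0,1,1] = 12. The claim is false.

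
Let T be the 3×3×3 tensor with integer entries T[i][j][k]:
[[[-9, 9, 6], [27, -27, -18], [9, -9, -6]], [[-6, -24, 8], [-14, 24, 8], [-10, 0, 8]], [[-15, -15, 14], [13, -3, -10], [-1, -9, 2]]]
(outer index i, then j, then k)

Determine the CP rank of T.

Lower bound: the mode-1 unfolding of T (rows indexed by i, columns by (j,k) = (0,0), (0,1), (0,2), (1,0), (1,1), (1,2), (2,0), (2,1), (2,2)) is [[-9, 9, 6, 27, -27, -18, 9, -9, -6], [-6, -24, 8, -14, 24, 8, -10, 0, 8], [-15, -15, 14, 13, -3, -10, -1, -9, 2]].
There the 2×2 minor on rows i ∈ {0, 1}, columns (j,k) ∈ {(0,0), (0,1)} is det [[-9, 9], [-6, -24]] = 270 ≠ 0, so this unfolding has rank ≥ 2; CP rank is at least every unfolding rank, so rank(T) ≥ 2. (Flattening ranks never certify an upper bound on CP rank; for that we must actually write T with 2 rank-1 terms.)
Upper bound — finding two terms. Write S_k = T[:,:,k] for the frontal slices: S₀ = [[-9, 27, 9], [-6, -14, -10], [-15, 13, -1]], S₁ = [[9, -27, -9], [-24, 24, 0], [-15, -3, -9]], S₂ = [[6, -18, -6], [8, 8, 8], [14, -10, 2]].
If T = a₁ (x) b₁ (x) c₁ + a₂ (x) b₂ (x) c₂ then each S_k = c₁[k]·a₁b₁ᵀ + c₂[k]·a₂b₂ᵀ. S₀ and S₁ are linearly independent, so a₁b₁ᵀ and a₂b₂ᵀ must span the same plane of matrices: they are the rank-1 matrices of the form x·S₀ + y·S₁.
The 2×2 minor of x·S₀ + y·S₁ on rows {0,1}, columns {0,1} is 288·x² + 144·xy − 432·y² = 144·(2·x + 3·y)(x − y), vanishing at (x:y) = (3:-2) and (1:1).
M₁ = 3·S₀ − 2·S₁ = [[-45, 135, 45], [30, -90, -30], [-15, 45, 15]] = (-15)·[3, -2, 1][1, -3, -1]ᵀ and M₂ = S₀ + S₁ = [[0, 0, 0], [-30, 10, -10], [-30, 10, -10]] = (-10)·[0, 1, 1][3, -1, 1]ᵀ, so take a₁ = [3, -2, 1], b₁ = [1, -3, -1], a₂ = [0, 1, 1], b₂ = [3, -1, 1].
Each slice is an integer combination of E₁ = a₁b₁ᵀ and E₂ = a₂b₂ᵀ: S₀ = −3·E₁ − 4·E₂, S₁ = 3·E₁ − 6·E₂, S₂ = 2·E₁ + 4·E₂; reading off coefficients, c₁ = [-3, 3, 2] and c₂ = [-4, -6, 4].
Hence T = [3, -2, 1] (x) [1, -3, -1] (x) [-3, 3, 2] + [0, 1, 1] (x) [3, -1, 1] (x) [-4, -6, 4], so rank(T) ≤ 2.
These bounds meet, so rank(T) = 2.
Check entry T[1,0,0] = -6: (-2)·(1)·(-3) + (1)·(3)·(-4) = -6.

2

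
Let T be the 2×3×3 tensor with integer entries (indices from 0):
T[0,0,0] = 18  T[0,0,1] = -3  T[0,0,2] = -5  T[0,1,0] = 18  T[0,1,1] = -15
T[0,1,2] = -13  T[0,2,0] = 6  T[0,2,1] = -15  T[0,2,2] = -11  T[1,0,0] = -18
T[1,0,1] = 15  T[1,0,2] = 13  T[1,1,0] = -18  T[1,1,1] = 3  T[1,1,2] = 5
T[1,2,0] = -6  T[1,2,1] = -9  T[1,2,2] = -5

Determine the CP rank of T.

2

Lower bound: the mode-3 unfolding of T (rows indexed by k, columns by (i,j) = (0,0), (0,1), (0,2), (1,0), (1,1), (1,2)) is [[18, 18, 6, -18, -18, -6], [-3, -15, -15, 15, 3, -9], [-5, -13, -11, 13, 5, -5]].
There the 2×2 minor on rows k ∈ {0, 1}, columns (i,j) ∈ {(0,0), (0,1)} is det [[18, 18], [-3, -15]] = -216 ≠ 0, so this unfolding has rank ≥ 2; CP rank is at least every unfolding rank, so rank(T) ≥ 2. (This is only a lower bound: in general the CP rank may exceed every unfolding rank, so we still need to exhibit 2 rank-1 terms summing to T.)
Upper bound — finding two terms. Write S_k = T[:,:,k] for the frontal slices: S₀ = [[18, 18, 6], [-18, -18, -6]], S₁ = [[-3, -15, -15], [15, 3, -9]], S₂ = [[-5, -13, -11], [13, 5, -5]].
If T = a₁ ∘ b₁ ∘ c₁ + a₂ ∘ b₂ ∘ c₂ then each S_k = c₁[k]·a₁b₁ᵀ + c₂[k]·a₂b₂ᵀ. S₀ and S₁ are linearly independent, so a₁b₁ᵀ and a₂b₂ᵀ must span the same plane of matrices: they are the rank-1 matrices of the form x·S₀ + y·S₁.
The 2×2 minor of x·S₀ + y·S₁ on rows {0,1}, columns {0,1} is −432·xy + 216·y² = (-216)·(2·x − y)(y), vanishing at (x:y) = (1:2) and (1:0).
M₁ = S₀ + 2·S₁ = [[12, -12, -24], [12, -12, -24]] = 12·[1, 1][1, -1, -2]ᵀ and M₂ = S₀ = [[18, 18, 6], [-18, -18, -6]] = 6·[1, -1][3, 3, 1]ᵀ, so take a₁ = [1, 1], b₁ = [1, -1, -2], a₂ = [1, -1], b₂ = [3, 3, 1].
Each slice is an integer combination of E₁ = a₁b₁ᵀ and E₂ = a₂b₂ᵀ: S₀ = 6·E₂, S₁ = 6·E₁ − 3·E₂, S₂ = 4·E₁ − 3·E₂; reading off coefficients, c₁ = [0, 6, 4] and c₂ = [6, -3, -3].
Hence T = [1, 1] ∘ [1, -1, -2] ∘ [0, 6, 4] + [1, -1] ∘ [3, 3, 1] ∘ [6, -3, -3], so rank(T) ≤ 2.
These bounds meet, so rank(T) = 2.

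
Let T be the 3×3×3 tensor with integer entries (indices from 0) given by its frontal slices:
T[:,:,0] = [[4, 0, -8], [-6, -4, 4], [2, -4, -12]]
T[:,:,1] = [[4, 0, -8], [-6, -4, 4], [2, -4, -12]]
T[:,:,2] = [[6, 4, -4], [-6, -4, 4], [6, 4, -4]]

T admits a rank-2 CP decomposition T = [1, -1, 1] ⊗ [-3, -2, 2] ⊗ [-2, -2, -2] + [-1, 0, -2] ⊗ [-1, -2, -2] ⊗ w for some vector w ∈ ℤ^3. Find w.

w = [-2, -2, 0]

Subtract the known terms from T to get the rank-1 residual R = [-1, 0, -2] ⊗ [-1, -2, -2] ⊗ w, so R[i,j,k] = a[i]·b[j]·w[k]. Pick indices with nonzero a[0]·b[0] = (-1)·(-1) = 1. Only the fibre through (0,0,·) is needed: R[0,0,:] = T[0,0,:] − Σₗ aₗ[0]bₗ[0]cₗ = [4, 4, 6] − (1)·(-3)·[-2, -2, -2] = [-2, -2, 0]. Then w[k] = R[0,0,k] / 1 for each k, giving w = [-2, -2, 0] / 1 = [-2, -2, 0].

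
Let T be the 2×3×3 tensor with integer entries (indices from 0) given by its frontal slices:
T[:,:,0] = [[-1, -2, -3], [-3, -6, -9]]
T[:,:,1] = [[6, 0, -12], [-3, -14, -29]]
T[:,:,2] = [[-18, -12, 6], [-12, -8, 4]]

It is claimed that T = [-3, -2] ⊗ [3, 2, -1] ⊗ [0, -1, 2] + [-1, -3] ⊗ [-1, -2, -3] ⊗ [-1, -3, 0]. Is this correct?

Yes

Reconstruct entrywise from the claimed factors. For example, T[1,0,2] = -12 and Σₗ aₗ[1]bₗ[0]cₗ[2] = (-2)·(3)·(2) + (-3)·(-1)·(0) = -12; checking all 18 entries, every one matches. The claim holds.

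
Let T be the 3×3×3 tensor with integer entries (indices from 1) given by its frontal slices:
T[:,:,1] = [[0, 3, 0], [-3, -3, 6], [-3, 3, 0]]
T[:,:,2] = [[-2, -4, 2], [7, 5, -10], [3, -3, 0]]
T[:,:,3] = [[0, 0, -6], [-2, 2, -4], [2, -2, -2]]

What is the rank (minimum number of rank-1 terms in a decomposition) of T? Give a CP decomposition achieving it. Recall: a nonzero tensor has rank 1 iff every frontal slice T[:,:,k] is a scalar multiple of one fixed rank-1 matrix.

rank(T) = 3

Lower bound: in the mode-2 unfolding of T (rows indexed by j, columns by (i,k)) the 3×3 minor on rows j ∈ {1, 2, 3}, columns (i,k) ∈ {(1,1), (1,2), (1,3)} is det [[0, -2, 0], [3, -4, 0], [0, 2, -6]] = -36 ≠ 0, so that unfolding has rank ≥ 3 and hence rank(T) ≥ 3 (CP rank is at least every unfolding rank, though it can be larger).
Upper bound: T is a sum of 3 rank-1 terms, T = (1, -2, 0) ⊗ (2, 1, -2) ⊗ (1, -2, 0) + (1, 0, 1) ⊗ (2, -2, 1) ⊗ (-2, 2, 2) + (2, 1, 1) ⊗ (1, -1, 2) ⊗ (1, -1, -2) (written with every a and b primitive with positive leading entry and the scale carried by c; CP decompositions are not unique, and this one is verified by expanding entrywise), so rank(T) ≤ 3.
These bounds meet, so rank(T) = 3.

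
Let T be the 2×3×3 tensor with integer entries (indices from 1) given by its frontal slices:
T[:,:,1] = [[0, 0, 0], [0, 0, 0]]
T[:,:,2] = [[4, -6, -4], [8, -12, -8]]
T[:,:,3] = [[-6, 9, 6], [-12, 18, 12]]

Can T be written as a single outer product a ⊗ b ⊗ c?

Yes

The mode-1 fibre T[:,1,2] = [4, 8] gives a = [1, 2] (primitive direction); the mode-2 fibre T[1,:,2] = [4, -6, -4] gives b = [2, -3, -2]; then c[k] = T[1,1,k] / (a[1]·b[1]) = [0, 4, -6] / 2 = [0, 2, -3].
Expanding [1, 2] ⊗ [2, -3, -2] ⊗ [0, 2, -3] reproduces all 18 entries of T, so T = [1, 2] ⊗ [2, -3, -2] ⊗ [0, 2, -3] and rank(T) ≤ 1.
Equivalently every frontal slice T[:,:,k] is c[k] times the rank-1 matrix [1, 2] ⊗ [2, -3, -2]. So T has rank 1 (it is nonzero).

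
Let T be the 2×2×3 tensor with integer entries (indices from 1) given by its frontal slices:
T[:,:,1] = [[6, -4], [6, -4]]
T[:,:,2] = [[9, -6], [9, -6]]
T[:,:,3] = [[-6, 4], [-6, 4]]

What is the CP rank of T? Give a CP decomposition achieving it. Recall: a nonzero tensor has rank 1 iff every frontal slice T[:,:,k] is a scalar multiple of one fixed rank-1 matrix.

Lower bound: T ≠ 0 (e.g. T[1,1,1] = 6), so rank(T) ≥ 1.
Upper bound: the mode-1 fibre T[:,1,1] = [6, 6] gives a = [1, 1] (primitive direction); the mode-2 fibre T[1,:,1] = [6, -4] gives b = [3, -2]; then c[k] = T[1,1,k] / (a[1]·b[1]) = [6, 9, -6] / 3 = [2, 3, -2].
Expanding [1, 1] ⊗ [3, -2] ⊗ [2, 3, -2] reproduces all 12 entries of T, so T = [1, 1] ⊗ [3, -2] ⊗ [2, 3, -2] and rank(T) ≤ 1.
These bounds meet, so rank(T) = 1.

rank(T) = 1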